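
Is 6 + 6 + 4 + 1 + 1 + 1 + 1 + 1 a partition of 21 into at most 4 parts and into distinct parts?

The parts sum to 21, and the condition 'there are at most 4 summands' is violated.

No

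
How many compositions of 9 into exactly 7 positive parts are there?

Place 6 bars in the 8 internal gaps of a row of 9 dots: C(8,6) = 28.

28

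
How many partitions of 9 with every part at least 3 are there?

Enumerating:
9
3 + 6
4 + 5
3 + 3 + 3

4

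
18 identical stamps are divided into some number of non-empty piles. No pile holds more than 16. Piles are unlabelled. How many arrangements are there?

383

There are 383 such partitions.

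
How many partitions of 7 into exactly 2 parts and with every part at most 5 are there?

Enumerating:
2 + 5
3 + 4
That's 2 in total.

2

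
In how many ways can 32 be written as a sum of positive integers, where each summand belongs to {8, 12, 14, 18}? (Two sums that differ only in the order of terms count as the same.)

Enumerating:
18, 14
12, 12, 8
8, 8, 8, 8
Counting gives 3.

3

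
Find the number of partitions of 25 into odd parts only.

Direct enumeration gives 142 partitions.

142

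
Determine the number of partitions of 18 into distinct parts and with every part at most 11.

32

There are too many to list fully; the first 12 (by largest part) are:
11, 7
11, 6, 1
11, 5, 2
11, 4, 3
11, 4, 2, 1
10, 8
10, 7, 1
10, 6, 2
10, 5, 3
10, 5, 2, 1
10, 4, 3, 1
9, 8, 1
…and 20 more, for 32 total.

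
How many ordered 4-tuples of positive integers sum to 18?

680

By stars and bars with positive parts, the count is C(17,3) = 680.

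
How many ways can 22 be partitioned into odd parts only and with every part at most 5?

Listing the qualifying partitions of 22:
1,1,5,5,5,5
1,3,3,5,5,5
1,1,1,1,3,5,5,5
1,1,1,1,1,1,1,5,5,5
3,3,3,3,5,5
1,1,1,3,3,3,5,5
1,1,1,1,1,1,3,3,5,5
1,1,1,1,1,1,1,1,1,3,5,5
1,1,1,1,1,1,1,1,1,1,1,1,5,5
1,1,3,3,3,3,3,5
1,1,1,1,1,3,3,3,3,5
1,1,1,1,1,1,1,1,3,3,3,5
1,1,1,1,1,1,1,1,1,1,1,3,3,5
1,1,1,1,1,1,1,1,1,1,1,1,1,1,3,5
1,1,1,1,1,1,1,1,1,1,1,1,1,1,1,1,1,5
1,3,3,3,3,3,3,3
1,1,1,1,3,3,3,3,3,3
1,1,1,1,1,1,1,3,3,3,3,3
1,1,1,1,1,1,1,1,1,1,3,3,3,3
1,1,1,1,1,1,1,1,1,1,1,1,1,3,3,3
1,1,1,1,1,1,1,1,1,1,1,1,1,1,1,1,3,3
1,1,1,1,1,1,1,1,1,1,1,1,1,1,1,1,1,1,1,3
1,1,1,1,1,1,1,1,1,1,1,1,1,1,1,1,1,1,1,1,1,1

23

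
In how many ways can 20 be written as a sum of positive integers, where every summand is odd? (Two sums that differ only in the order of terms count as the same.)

64

There are too many to list fully; the first 12 (by largest part) are:
19 + 1
17 + 3
17 + 1 + 1 + 1
15 + 5
15 + 3 + 1 + 1
15 + 1 + 1 + 1 + 1 + 1
13 + 7
13 + 5 + 1 + 1
13 + 3 + 3 + 1
13 + 3 + 1 + 1 + 1 + 1
13 + 1 + 1 + 1 + 1 + 1 + 1 + 1
11 + 9
…and 52 more, for 64 total.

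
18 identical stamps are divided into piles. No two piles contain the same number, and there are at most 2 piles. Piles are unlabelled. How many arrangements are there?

Listing the qualifying partitions of 18:
18
1,17
2,16
3,15
4,14
5,13
6,12
7,11
8,10
That's 9 in total.

9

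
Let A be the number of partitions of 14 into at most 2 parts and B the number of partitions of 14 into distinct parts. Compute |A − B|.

14

Partitions of 14 into at most 2 parts: 8.
Partitions of 14 into distinct parts: 22.
|8 − 22| = 14.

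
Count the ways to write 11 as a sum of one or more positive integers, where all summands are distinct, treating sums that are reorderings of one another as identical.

12

Listing the qualifying partitions of 11:
11
10, 1
9, 2
8, 3
8, 2, 1
7, 4
7, 3, 1
6, 5
6, 4, 1
6, 3, 2
5, 4, 2
5, 3, 2, 1
That's 12 in total.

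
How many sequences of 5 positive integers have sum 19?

3060

By stars and bars with positive parts, the count is C(18,4) = 3060.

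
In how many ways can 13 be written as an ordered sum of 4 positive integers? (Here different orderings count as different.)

220

A composition of 13 into 4 positive parts is chosen by placing 3 dividers among the 12 gaps between 13 units: C(12,3) = 220.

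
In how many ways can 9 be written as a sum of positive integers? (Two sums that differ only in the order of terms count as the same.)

There are too many to list fully; the first 12 (by largest part) are:
9
8 + 1
7 + 2
7 + 1 + 1
6 + 3
6 + 2 + 1
6 + 1 + 1 + 1
5 + 4
5 + 3 + 1
5 + 2 + 2
5 + 2 + 1 + 1
5 + 1 + 1 + 1 + 1
…and 18 more, for 30 total.

30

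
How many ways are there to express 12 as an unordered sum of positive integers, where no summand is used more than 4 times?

A partial list (first 12 by largest part):
12
1 + 11
2 + 10
1 + 1 + 10
3 + 9
1 + 2 + 9
1 + 1 + 1 + 9
4 + 8
1 + 3 + 8
2 + 2 + 8
1 + 1 + 2 + 8
1 + 1 + 1 + 1 + 8
…and 48 more, for 60 total.

60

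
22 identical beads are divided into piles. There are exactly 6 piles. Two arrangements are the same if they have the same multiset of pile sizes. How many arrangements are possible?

Direct enumeration gives 136 partitions.

136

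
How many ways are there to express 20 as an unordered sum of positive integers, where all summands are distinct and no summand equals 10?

55

A partial list (first 12 by largest part):
20
19,1
18,2
17,3
17,2,1
16,4
16,3,1
15,5
15,4,1
15,3,2
14,6
14,5,1
…and 43 more, for 55 total.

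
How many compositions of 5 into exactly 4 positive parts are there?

Equivalently, choose which 3 of the 4 gaps become plus signs: C(4,3) = 4.

4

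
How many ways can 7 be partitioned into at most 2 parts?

4

The partitions of 7 that satisfy the conditions:
7
6,1
5,2
4,3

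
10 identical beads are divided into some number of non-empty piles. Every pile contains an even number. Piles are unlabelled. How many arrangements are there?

Listing the qualifying partitions of 10:
10
8, 2
6, 4
6, 2, 2
4, 4, 2
4, 2, 2, 2
2, 2, 2, 2, 2

7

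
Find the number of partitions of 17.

297

Systematic enumeration (by largest part, then next-largest, …) yields 297.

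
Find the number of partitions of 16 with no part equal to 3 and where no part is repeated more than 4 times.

89

Counting exhaustively, 89 partitions satisfy the conditions.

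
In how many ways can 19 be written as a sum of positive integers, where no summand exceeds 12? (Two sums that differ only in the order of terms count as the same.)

A full systematic count gives 460.

460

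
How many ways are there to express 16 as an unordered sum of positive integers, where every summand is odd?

32

There are too many to list fully; the first 12 (by largest part) are:
15+1
13+3
13+1+1+1
11+5
11+3+1+1
11+1+1+1+1+1
9+7
9+5+1+1
9+3+3+1
9+3+1+1+1+1
9+1+1+1+1+1+1+1
7+7+1+1
…and 20 more, for 32 total.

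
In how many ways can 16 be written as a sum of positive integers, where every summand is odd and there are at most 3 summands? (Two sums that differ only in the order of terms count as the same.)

Listing the qualifying partitions of 16:
15 + 1
13 + 3
11 + 5
9 + 7

4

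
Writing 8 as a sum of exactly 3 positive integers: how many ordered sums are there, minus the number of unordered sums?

Ordered (compositions into 3 parts): C(7,2) = 21.
Partitions of 8 into exactly 3 parts: 5.
Difference: 21 − 5 = 16.

16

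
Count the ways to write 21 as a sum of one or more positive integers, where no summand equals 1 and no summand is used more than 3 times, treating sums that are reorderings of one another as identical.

Counting exhaustively, 131 partitions satisfy the conditions.

131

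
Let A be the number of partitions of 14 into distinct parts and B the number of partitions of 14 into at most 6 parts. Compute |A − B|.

Partitions of 14 into distinct parts: 22.
Partitions of 14 into at most 6 parts: 90.
|22 − 90| = 68.

68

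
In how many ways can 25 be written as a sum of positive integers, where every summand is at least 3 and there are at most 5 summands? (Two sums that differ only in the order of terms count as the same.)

Counting exhaustively, 110 partitions satisfy the conditions.

110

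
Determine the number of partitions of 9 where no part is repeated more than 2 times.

They are:
9
8, 1
7, 2
7, 1, 1
6, 3
6, 2, 1
5, 4
5, 3, 1
5, 2, 2
5, 2, 1, 1
4, 4, 1
4, 3, 2
4, 3, 1, 1
4, 2, 2, 1
3, 3, 2, 1
3, 2, 2, 1, 1
That's 16 in total.

16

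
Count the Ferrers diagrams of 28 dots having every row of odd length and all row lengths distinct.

16

They are:
27,1
25,3
23,5
21,7
19,9
19,5,3,1
17,11
17,7,3,1
15,13
15,9,3,1
15,7,5,1
13,11,3,1
13,9,5,1
13,7,5,3
11,9,7,1
11,9,5,3
That's 16 in total.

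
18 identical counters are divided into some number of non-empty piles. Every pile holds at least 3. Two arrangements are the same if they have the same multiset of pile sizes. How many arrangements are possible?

A partial list (first 12 by largest part):
18
15,3
14,4
13,5
12,6
12,3,3
11,7
11,4,3
10,8
10,5,3
10,4,4
9,9
…and 21 more, for 33 total.

33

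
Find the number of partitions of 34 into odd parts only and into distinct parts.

26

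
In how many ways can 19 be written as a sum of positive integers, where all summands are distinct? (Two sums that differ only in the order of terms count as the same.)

54

A partial list (first 12 by largest part):
19
18+1
17+2
16+3
16+2+1
15+4
15+3+1
14+5
14+4+1
14+3+2
13+6
13+5+1
…and 42 more, for 54 total.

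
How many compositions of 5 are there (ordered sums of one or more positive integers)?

The number of compositions of n is 2^(n−1); here 2^4 = 16.

16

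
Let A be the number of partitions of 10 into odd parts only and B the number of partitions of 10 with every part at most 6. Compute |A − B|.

25

Partitions of 10 into odd parts only: 10.
Partitions of 10 with every part at most 6: 35.
|10 − 35| = 25.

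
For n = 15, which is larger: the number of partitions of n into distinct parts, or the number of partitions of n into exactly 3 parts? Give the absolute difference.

Partitions of 15 into distinct parts: 27.
Partitions of 15 into exactly 3 parts: 19.
|27 − 19| = 8.

8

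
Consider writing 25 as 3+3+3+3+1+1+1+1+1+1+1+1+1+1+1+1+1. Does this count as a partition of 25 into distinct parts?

The parts sum to 25, and the condition 'all summands are distinct' is violated.

No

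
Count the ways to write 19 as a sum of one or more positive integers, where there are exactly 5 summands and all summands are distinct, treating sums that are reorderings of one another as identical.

The partitions of 19 that satisfy the conditions:
9+4+3+2+1
8+5+3+2+1
7+6+3+2+1
7+5+4+2+1
6+5+4+3+1
Counting gives 5.

5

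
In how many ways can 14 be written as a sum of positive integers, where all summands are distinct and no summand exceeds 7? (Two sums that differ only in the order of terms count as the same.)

8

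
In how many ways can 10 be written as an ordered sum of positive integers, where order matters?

512

The number of compositions of n is 2^(n−1); here 2^9 = 512.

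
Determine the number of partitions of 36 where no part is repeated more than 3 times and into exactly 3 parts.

Systematic enumeration (by largest part, then next-largest, …) yields 108.

108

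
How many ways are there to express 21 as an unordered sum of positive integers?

Direct enumeration gives 792 partitions.

792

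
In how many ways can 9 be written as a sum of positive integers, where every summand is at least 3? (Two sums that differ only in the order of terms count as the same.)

Enumerating:
9
3, 6
4, 5
3, 3, 3
Counting gives 4.

4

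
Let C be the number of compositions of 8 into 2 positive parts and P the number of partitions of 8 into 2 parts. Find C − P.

Compositions: C(7,1) = 7.
Partitions of 8 into exactly 2 parts: 4.
Difference: 7 − 4 = 3.

3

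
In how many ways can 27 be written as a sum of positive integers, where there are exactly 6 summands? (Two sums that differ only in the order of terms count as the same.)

331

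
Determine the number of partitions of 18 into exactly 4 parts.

47

A partial list (first 12 by largest part):
15, 1, 1, 1
14, 2, 1, 1
13, 3, 1, 1
13, 2, 2, 1
12, 4, 1, 1
12, 3, 2, 1
12, 2, 2, 2
11, 5, 1, 1
11, 4, 2, 1
11, 3, 3, 1
11, 3, 2, 2
10, 6, 1, 1
…and 35 more, for 47 total.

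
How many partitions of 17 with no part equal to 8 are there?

A full systematic count gives 267.

267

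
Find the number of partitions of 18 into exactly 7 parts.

A partial list (first 12 by largest part):
12 + 1 + 1 + 1 + 1 + 1 + 1
11 + 2 + 1 + 1 + 1 + 1 + 1
10 + 3 + 1 + 1 + 1 + 1 + 1
10 + 2 + 2 + 1 + 1 + 1 + 1
9 + 4 + 1 + 1 + 1 + 1 + 1
9 + 3 + 2 + 1 + 1 + 1 + 1
9 + 2 + 2 + 2 + 1 + 1 + 1
8 + 5 + 1 + 1 + 1 + 1 + 1
8 + 4 + 2 + 1 + 1 + 1 + 1
8 + 3 + 3 + 1 + 1 + 1 + 1
8 + 3 + 2 + 2 + 1 + 1 + 1
8 + 2 + 2 + 2 + 2 + 1 + 1
…and 37 more, for 49 total.

49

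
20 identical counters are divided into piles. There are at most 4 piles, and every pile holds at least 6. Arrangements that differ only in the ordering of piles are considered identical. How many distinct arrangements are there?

Listing the qualifying partitions of 20:
20
14, 6
13, 7
12, 8
11, 9
10, 10
8, 6, 6
7, 7, 6

8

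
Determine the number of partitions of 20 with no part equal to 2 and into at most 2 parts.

They are:
20
19, 1
17, 3
16, 4
15, 5
14, 6
13, 7
12, 8
11, 9
10, 10
That's 10 in total.

10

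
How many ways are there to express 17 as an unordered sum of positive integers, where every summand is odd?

38

A partial list (first 12 by largest part):
17
1 + 1 + 15
1 + 3 + 13
1 + 1 + 1 + 1 + 13
1 + 5 + 11
3 + 3 + 11
1 + 1 + 1 + 3 + 11
1 + 1 + 1 + 1 + 1 + 1 + 11
1 + 7 + 9
3 + 5 + 9
1 + 1 + 1 + 5 + 9
1 + 1 + 3 + 3 + 9
…and 26 more, for 38 total.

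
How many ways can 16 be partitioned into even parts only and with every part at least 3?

They are:
16
4+12
6+10
8+8
4+4+8
4+6+6
4+4+4+4
That's 7 in total.

7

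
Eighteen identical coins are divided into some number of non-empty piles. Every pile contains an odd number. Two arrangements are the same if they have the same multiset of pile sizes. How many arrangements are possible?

There are too many to list fully; the first 12 (by largest part) are:
17,1
15,3
15,1,1,1
13,5
13,3,1,1
13,1,1,1,1,1
11,7
11,5,1,1
11,3,3,1
11,3,1,1,1,1
11,1,1,1,1,1,1,1
9,9
…and 34 more, for 46 total.

46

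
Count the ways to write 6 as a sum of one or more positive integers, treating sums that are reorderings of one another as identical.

The partitions of 6 that satisfy the conditions:
6
5 + 1
4 + 2
4 + 1 + 1
3 + 3
3 + 2 + 1
3 + 1 + 1 + 1
2 + 2 + 2
2 + 2 + 1 + 1
2 + 1 + 1 + 1 + 1
1 + 1 + 1 + 1 + 1 + 1
That's 11 in total.

11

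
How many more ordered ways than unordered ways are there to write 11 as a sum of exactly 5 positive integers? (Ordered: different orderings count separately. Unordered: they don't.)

Ordered (compositions into 5 parts): C(10,4) = 210.
Partitions of 11 into exactly 5 parts: 10.
Difference: 210 − 10 = 200.

200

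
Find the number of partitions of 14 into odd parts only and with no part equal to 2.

22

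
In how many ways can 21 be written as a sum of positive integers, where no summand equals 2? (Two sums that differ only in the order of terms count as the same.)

302

Direct enumeration gives 302 partitions.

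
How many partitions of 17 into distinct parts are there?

There are too many to list fully; the first 12 (by largest part) are:
17
16 + 1
15 + 2
14 + 3
14 + 2 + 1
13 + 4
13 + 3 + 1
12 + 5
12 + 4 + 1
12 + 3 + 2
11 + 6
11 + 5 + 1
…and 26 more, for 38 total.

38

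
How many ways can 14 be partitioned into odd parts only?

22

Listing the qualifying partitions of 14:
1 + 13
3 + 11
1 + 1 + 1 + 11
5 + 9
1 + 1 + 3 + 9
1 + 1 + 1 + 1 + 1 + 9
7 + 7
1 + 1 + 5 + 7
1 + 3 + 3 + 7
1 + 1 + 1 + 1 + 3 + 7
1 + 1 + 1 + 1 + 1 + 1 + 1 + 7
1 + 3 + 5 + 5
1 + 1 + 1 + 1 + 5 + 5
3 + 3 + 3 + 5
1 + 1 + 1 + 3 + 3 + 5
1 + 1 + 1 + 1 + 1 + 1 + 3 + 5
1 + 1 + 1 + 1 + 1 + 1 + 1 + 1 + 1 + 5
1 + 1 + 3 + 3 + 3 + 3
1 + 1 + 1 + 1 + 1 + 3 + 3 + 3
1 + 1 + 1 + 1 + 1 + 1 + 1 + 1 + 3 + 3
1 + 1 + 1 + 1 + 1 + 1 + 1 + 1 + 1 + 1 + 1 + 3
1 + 1 + 1 + 1 + 1 + 1 + 1 + 1 + 1 + 1 + 1 + 1 + 1 + 1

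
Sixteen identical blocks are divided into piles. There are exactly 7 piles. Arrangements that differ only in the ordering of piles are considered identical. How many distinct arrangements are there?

28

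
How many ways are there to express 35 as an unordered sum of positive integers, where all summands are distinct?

585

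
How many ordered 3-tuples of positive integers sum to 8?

By stars and bars with positive parts, the count is C(7,2) = 21.

21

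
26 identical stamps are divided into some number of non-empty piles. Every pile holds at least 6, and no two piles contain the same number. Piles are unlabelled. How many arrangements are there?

13

They are:
26
20 + 6
19 + 7
18 + 8
17 + 9
16 + 10
15 + 11
14 + 12
13 + 7 + 6
12 + 8 + 6
11 + 9 + 6
11 + 8 + 7
10 + 9 + 7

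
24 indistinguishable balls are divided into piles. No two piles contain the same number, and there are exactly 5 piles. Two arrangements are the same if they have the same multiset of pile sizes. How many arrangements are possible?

The partitions of 24 that satisfy the conditions:
14, 4, 3, 2, 1
13, 5, 3, 2, 1
12, 6, 3, 2, 1
12, 5, 4, 2, 1
11, 7, 3, 2, 1
11, 6, 4, 2, 1
11, 5, 4, 3, 1
10, 8, 3, 2, 1
10, 7, 4, 2, 1
10, 6, 5, 2, 1
10, 6, 4, 3, 1
10, 5, 4, 3, 2
9, 8, 4, 2, 1
9, 7, 5, 2, 1
9, 7, 4, 3, 1
9, 6, 5, 3, 1
9, 6, 4, 3, 2
8, 7, 6, 2, 1
8, 7, 5, 3, 1
8, 7, 4, 3, 2
8, 6, 5, 4, 1
8, 6, 5, 3, 2
7, 6, 5, 4, 2
Counting gives 23.

23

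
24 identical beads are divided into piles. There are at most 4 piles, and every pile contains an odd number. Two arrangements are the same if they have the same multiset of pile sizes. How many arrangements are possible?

29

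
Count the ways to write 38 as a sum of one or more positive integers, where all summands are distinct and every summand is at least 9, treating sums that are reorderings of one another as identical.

They are:
38
9 + 29
10 + 28
11 + 27
12 + 26
13 + 25
14 + 24
15 + 23
16 + 22
17 + 21
18 + 20
9 + 10 + 19
9 + 11 + 18
9 + 12 + 17
10 + 11 + 17
9 + 13 + 16
10 + 12 + 16
9 + 14 + 15
10 + 13 + 15
11 + 12 + 15
11 + 13 + 14

21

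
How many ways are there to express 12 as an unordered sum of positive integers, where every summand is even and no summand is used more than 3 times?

9

They are:
12
2,10
4,8
2,2,8
6,6
2,4,6
2,2,2,6
4,4,4
2,2,4,4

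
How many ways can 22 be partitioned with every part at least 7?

They are:
22
15, 7
14, 8
13, 9
12, 10
11, 11
8, 7, 7
Counting gives 7.

7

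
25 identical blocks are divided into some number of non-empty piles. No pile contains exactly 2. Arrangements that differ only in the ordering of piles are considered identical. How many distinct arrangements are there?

703

There are 703 such partitions.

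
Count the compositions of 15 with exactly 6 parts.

2002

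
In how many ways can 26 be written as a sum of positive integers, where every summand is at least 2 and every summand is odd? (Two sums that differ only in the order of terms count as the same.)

Listing the qualifying partitions of 26:
23, 3
21, 5
19, 7
17, 9
17, 3, 3, 3
15, 11
15, 5, 3, 3
13, 13
13, 7, 3, 3
13, 5, 5, 3
11, 9, 3, 3
11, 7, 5, 3
11, 5, 5, 5
11, 3, 3, 3, 3, 3
9, 9, 5, 3
9, 7, 7, 3
9, 7, 5, 5
9, 5, 3, 3, 3, 3
7, 7, 7, 5
7, 7, 3, 3, 3, 3
7, 5, 5, 3, 3, 3
5, 5, 5, 5, 3, 3
5, 3, 3, 3, 3, 3, 3, 3
Counting gives 23.

23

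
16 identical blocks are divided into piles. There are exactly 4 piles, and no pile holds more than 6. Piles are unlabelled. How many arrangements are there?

11

They are:
1,3,6,6
2,2,6,6
1,4,5,6
2,3,5,6
2,4,4,6
3,3,4,6
1,5,5,5
2,4,5,5
3,3,5,5
3,4,4,5
4,4,4,4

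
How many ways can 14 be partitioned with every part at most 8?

Counting exhaustively, 116 partitions satisfy the conditions.

116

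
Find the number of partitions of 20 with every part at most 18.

625

Systematic enumeration (by largest part, then next-largest, …) yields 625.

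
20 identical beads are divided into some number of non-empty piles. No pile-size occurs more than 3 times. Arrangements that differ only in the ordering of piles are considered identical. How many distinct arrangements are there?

Counting exhaustively, 320 partitions satisfy the conditions.

320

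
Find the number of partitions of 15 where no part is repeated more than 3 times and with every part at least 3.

The partitions of 15 that satisfy the conditions:
15
12,3
11,4
10,5
9,6
9,3,3
8,7
8,4,3
7,5,3
7,4,4
6,6,3
6,5,4
6,3,3,3
5,5,5
5,4,3,3
4,4,4,3
Counting gives 16.

16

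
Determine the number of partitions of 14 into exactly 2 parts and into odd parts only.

4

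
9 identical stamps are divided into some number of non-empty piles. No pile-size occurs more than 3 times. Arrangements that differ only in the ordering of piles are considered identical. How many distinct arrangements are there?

22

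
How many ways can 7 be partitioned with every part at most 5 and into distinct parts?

Enumerating:
5,2
4,3
4,2,1

3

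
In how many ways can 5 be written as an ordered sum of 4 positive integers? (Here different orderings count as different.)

4

A composition of 5 into 4 positive parts is chosen by placing 3 dividers among the 4 gaps between 5 units: C(4,3) = 4.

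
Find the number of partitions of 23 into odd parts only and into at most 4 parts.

Enumerating:
23
21+1+1
19+3+1
17+5+1
17+3+3
15+7+1
15+5+3
13+9+1
13+7+3
13+5+5
11+11+1
11+9+3
11+7+5
9+9+5
9+7+7

15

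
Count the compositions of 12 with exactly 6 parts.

Equivalently, choose which 5 of the 11 gaps become plus signs: C(11,5) = 462.

462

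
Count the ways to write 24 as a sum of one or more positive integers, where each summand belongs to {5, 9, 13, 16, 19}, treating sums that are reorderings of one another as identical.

Enumerating:
19, 5
9, 5, 5, 5

2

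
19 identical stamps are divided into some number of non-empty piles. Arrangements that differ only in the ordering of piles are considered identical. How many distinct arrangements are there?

490

Counting exhaustively, 490 partitions satisfy the conditions.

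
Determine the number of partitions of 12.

77

There are 77 such partitions.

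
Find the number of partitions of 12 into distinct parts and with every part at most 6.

5

The partitions of 12 that satisfy the conditions:
6+5+1
6+4+2
6+3+2+1
5+4+3
5+4+2+1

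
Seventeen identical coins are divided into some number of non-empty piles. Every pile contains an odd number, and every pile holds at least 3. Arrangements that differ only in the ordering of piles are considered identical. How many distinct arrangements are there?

6

They are:
17
11,3,3
9,5,3
7,7,3
7,5,5
5,3,3,3,3
Counting gives 6.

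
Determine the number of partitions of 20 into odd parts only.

64

There are too many to list fully; the first 12 (by largest part) are:
1,19
3,17
1,1,1,17
5,15
1,1,3,15
1,1,1,1,1,15
7,13
1,1,5,13
1,3,3,13
1,1,1,1,3,13
1,1,1,1,1,1,1,13
9,11
…and 52 more, for 64 total.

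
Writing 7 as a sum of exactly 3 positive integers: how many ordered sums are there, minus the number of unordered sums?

11

Ordered (compositions into 3 parts): C(6,2) = 15.
Partitions of 7 into exactly 3 parts: 4.
Difference: 15 − 4 = 11.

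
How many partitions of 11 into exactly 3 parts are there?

Enumerating:
1, 1, 9
1, 2, 8
1, 3, 7
2, 2, 7
1, 4, 6
2, 3, 6
1, 5, 5
2, 4, 5
3, 3, 5
3, 4, 4

10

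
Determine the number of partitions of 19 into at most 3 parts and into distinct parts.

31

A partial list (first 12 by largest part):
19
18, 1
17, 2
16, 3
16, 2, 1
15, 4
15, 3, 1
14, 5
14, 4, 1
14, 3, 2
13, 6
13, 5, 1
…and 19 more, for 31 total.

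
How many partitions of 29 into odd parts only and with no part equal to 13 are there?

224

Counting exhaustively, 224 partitions satisfy the conditions.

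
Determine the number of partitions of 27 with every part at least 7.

Listing the qualifying partitions of 27:
27
20,7
19,8
18,9
17,10
16,11
15,12
14,13
13,7,7
12,8,7
11,9,7
11,8,8
10,10,7
10,9,8
9,9,9
That's 15 in total.

15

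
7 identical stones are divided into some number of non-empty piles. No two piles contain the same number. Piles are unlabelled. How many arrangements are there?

The partitions of 7 that satisfy the conditions:
7
6 + 1
5 + 2
4 + 3
4 + 2 + 1
Counting gives 5.

5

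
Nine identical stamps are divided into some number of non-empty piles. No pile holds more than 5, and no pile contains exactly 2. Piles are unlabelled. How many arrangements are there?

10

The partitions of 9 that satisfy the conditions:
5,4
5,3,1
5,1,1,1,1
4,4,1
4,3,1,1
4,1,1,1,1,1
3,3,3
3,3,1,1,1
3,1,1,1,1,1,1
1,1,1,1,1,1,1,1,1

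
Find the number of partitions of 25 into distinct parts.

142

There are 142 such partitions.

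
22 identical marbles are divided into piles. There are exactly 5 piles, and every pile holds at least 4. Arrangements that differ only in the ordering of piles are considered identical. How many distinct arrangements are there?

2

They are:
6,4,4,4,4
5,5,4,4,4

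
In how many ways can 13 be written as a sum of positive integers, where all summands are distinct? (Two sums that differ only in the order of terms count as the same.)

18

The partitions of 13 that satisfy the conditions:
13
12, 1
11, 2
10, 3
10, 2, 1
9, 4
9, 3, 1
8, 5
8, 4, 1
8, 3, 2
7, 6
7, 5, 1
7, 4, 2
7, 3, 2, 1
6, 5, 2
6, 4, 3
6, 4, 2, 1
5, 4, 3, 1
That's 18 in total.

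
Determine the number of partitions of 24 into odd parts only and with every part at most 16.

111

Direct enumeration gives 111 partitions.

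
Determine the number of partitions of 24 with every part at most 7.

Enumerating by decreasing first part gives 733 partitions in all.

733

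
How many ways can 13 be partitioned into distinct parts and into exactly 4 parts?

Listing the qualifying partitions of 13:
1 + 2 + 3 + 7
1 + 2 + 4 + 6
1 + 3 + 4 + 5

3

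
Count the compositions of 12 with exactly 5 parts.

330

Place 4 bars in the 11 internal gaps of a row of 12 dots: C(11,4) = 330.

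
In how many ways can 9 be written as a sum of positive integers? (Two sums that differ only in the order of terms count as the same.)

There are too many to list fully; the first 12 (by largest part) are:
9
1+8
2+7
1+1+7
3+6
1+2+6
1+1+1+6
4+5
1+3+5
2+2+5
1+1+2+5
1+1+1+1+5
…and 18 more, for 30 total.

30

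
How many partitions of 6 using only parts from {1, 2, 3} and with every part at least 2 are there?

Enumerating:
3, 3
2, 2, 2

2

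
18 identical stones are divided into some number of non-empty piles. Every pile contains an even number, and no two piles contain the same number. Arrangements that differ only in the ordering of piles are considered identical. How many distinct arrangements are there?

8

They are:
18
2 + 16
4 + 14
6 + 12
2 + 4 + 12
8 + 10
2 + 6 + 10
4 + 6 + 8
That's 8 in total.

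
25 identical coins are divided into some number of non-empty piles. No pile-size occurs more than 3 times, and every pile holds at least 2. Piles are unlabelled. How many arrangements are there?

There are 285 such partitions.

285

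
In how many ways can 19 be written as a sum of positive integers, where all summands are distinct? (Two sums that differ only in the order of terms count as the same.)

A partial list (first 12 by largest part):
19
18,1
17,2
16,3
16,2,1
15,4
15,3,1
14,5
14,4,1
14,3,2
13,6
13,5,1
…and 42 more, for 54 total.

54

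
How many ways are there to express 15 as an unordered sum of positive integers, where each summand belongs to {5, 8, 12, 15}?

Enumerating:
15
5+5+5

2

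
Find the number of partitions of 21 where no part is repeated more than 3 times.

There are 395 such partitions.

395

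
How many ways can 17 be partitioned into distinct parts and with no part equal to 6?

29

There are too many to list fully; the first 12 (by largest part) are:
17
16, 1
15, 2
14, 3
14, 2, 1
13, 4
13, 3, 1
12, 5
12, 4, 1
12, 3, 2
11, 5, 1
11, 4, 2
…and 17 more, for 29 total.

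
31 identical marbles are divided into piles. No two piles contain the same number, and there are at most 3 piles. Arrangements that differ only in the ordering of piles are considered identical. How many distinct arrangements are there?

81

Counting exhaustively, 81 partitions satisfy the conditions.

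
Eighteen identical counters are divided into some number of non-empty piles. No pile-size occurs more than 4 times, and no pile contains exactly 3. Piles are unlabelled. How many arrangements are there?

Counting exhaustively, 137 partitions satisfy the conditions.

137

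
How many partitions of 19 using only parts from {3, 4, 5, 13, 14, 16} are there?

8

The partitions of 19 that satisfy the conditions:
3, 16
5, 14
3, 3, 13
4, 5, 5, 5
3, 3, 3, 5, 5
3, 3, 4, 4, 5
3, 4, 4, 4, 4
3, 3, 3, 3, 3, 4
That's 8 in total.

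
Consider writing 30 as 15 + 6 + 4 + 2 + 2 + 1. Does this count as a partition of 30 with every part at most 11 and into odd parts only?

No

The parts sum to 30, and the condition 'no summand exceeds 11' is violated.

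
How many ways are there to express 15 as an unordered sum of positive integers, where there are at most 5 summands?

84

A full systematic count gives 84.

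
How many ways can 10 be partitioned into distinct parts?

10

They are:
10
9,1
8,2
7,3
7,2,1
6,4
6,3,1
5,4,1
5,3,2
4,3,2,1
Counting gives 10.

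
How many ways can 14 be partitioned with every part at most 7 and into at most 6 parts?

There are too many to list fully; the first 12 (by largest part) are:
7, 7
7, 6, 1
7, 5, 2
7, 5, 1, 1
7, 4, 3
7, 4, 2, 1
7, 4, 1, 1, 1
7, 3, 3, 1
7, 3, 2, 2
7, 3, 2, 1, 1
7, 3, 1, 1, 1, 1
7, 2, 2, 2, 1
…and 49 more, for 61 total.

61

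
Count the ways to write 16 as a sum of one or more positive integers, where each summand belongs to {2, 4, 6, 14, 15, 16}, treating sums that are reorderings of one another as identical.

12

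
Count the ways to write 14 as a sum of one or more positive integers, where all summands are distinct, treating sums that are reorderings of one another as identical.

22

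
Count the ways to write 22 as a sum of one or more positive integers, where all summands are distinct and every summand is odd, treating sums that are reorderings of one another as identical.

They are:
21 + 1
19 + 3
17 + 5
15 + 7
13 + 9
13 + 5 + 3 + 1
11 + 7 + 3 + 1
9 + 7 + 5 + 1
That's 8 in total.

8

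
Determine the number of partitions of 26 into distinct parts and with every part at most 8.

The partitions of 26 that satisfy the conditions:
8+7+6+5
8+7+6+4+1
8+7+6+3+2
8+7+5+4+2
8+7+5+3+2+1
8+6+5+4+3
8+6+5+4+2+1
7+6+5+4+3+1

8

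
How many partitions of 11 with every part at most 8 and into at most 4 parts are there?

23

They are:
8, 3
8, 2, 1
8, 1, 1, 1
7, 4
7, 3, 1
7, 2, 2
7, 2, 1, 1
6, 5
6, 4, 1
6, 3, 2
6, 3, 1, 1
6, 2, 2, 1
5, 5, 1
5, 4, 2
5, 4, 1, 1
5, 3, 3
5, 3, 2, 1
5, 2, 2, 2
4, 4, 3
4, 4, 2, 1
4, 3, 3, 1
4, 3, 2, 2
3, 3, 3, 2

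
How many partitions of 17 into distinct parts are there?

38

A partial list (first 12 by largest part):
17
16+1
15+2
14+3
14+2+1
13+4
13+3+1
12+5
12+4+1
12+3+2
11+6
11+5+1
…and 26 more, for 38 total.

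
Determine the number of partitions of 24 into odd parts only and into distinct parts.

11

They are:
1+23
3+21
5+19
7+17
9+15
1+3+5+15
11+13
1+3+7+13
1+3+9+11
1+5+7+11
3+5+7+9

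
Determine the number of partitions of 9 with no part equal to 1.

8

The partitions of 9 that satisfy the conditions:
9
7 + 2
6 + 3
5 + 4
5 + 2 + 2
4 + 3 + 2
3 + 3 + 3
3 + 2 + 2 + 2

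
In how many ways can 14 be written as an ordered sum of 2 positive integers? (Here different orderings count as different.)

13

Place 1 bars in the 13 internal gaps of a row of 14 dots: C(13,1) = 13.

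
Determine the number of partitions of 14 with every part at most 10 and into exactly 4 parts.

The partitions of 14 that satisfy the conditions:
10 + 2 + 1 + 1
9 + 3 + 1 + 1
9 + 2 + 2 + 1
8 + 4 + 1 + 1
8 + 3 + 2 + 1
8 + 2 + 2 + 2
7 + 5 + 1 + 1
7 + 4 + 2 + 1
7 + 3 + 3 + 1
7 + 3 + 2 + 2
6 + 6 + 1 + 1
6 + 5 + 2 + 1
6 + 4 + 3 + 1
6 + 4 + 2 + 2
6 + 3 + 3 + 2
5 + 5 + 3 + 1
5 + 5 + 2 + 2
5 + 4 + 4 + 1
5 + 4 + 3 + 2
5 + 3 + 3 + 3
4 + 4 + 4 + 2
4 + 4 + 3 + 3

22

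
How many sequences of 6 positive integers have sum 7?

A composition of 7 into 6 positive parts is chosen by placing 5 dividers among the 6 gaps between 7 units: C(6,5) = 6.

6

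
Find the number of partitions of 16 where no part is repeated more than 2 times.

Counting exhaustively, 89 partitions satisfy the conditions.

89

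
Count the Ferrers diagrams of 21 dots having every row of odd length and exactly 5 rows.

18

The partitions of 21 that satisfy the conditions:
1+1+1+1+17
1+1+1+3+15
1+1+1+5+13
1+1+3+3+13
1+1+1+7+11
1+1+3+5+11
1+3+3+3+11
1+1+1+9+9
1+1+3+7+9
1+1+5+5+9
1+3+3+5+9
3+3+3+3+9
1+1+5+7+7
1+3+3+7+7
1+3+5+5+7
3+3+3+5+7
1+5+5+5+5
3+3+5+5+5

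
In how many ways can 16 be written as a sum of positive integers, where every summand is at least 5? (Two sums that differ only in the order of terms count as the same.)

6

Enumerating:
16
11,5
10,6
9,7
8,8
6,5,5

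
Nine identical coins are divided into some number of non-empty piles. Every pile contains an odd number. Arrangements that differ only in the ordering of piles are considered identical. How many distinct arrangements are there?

Enumerating:
9
7, 1, 1
5, 3, 1
5, 1, 1, 1, 1
3, 3, 3
3, 3, 1, 1, 1
3, 1, 1, 1, 1, 1, 1
1, 1, 1, 1, 1, 1, 1, 1, 1
Counting gives 8.

8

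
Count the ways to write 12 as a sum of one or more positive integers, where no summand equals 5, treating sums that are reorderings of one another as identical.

There are too many to list fully; the first 12 (by largest part) are:
12
1+11
2+10
1+1+10
3+9
1+2+9
1+1+1+9
4+8
1+3+8
2+2+8
1+1+2+8
1+1+1+1+8
…and 50 more, for 62 total.

62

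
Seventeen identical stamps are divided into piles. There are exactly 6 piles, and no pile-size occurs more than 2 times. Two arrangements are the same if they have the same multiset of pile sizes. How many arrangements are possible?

11

The partitions of 17 that satisfy the conditions:
8 + 3 + 2 + 2 + 1 + 1
7 + 4 + 2 + 2 + 1 + 1
7 + 3 + 3 + 2 + 1 + 1
6 + 5 + 2 + 2 + 1 + 1
6 + 4 + 3 + 2 + 1 + 1
6 + 3 + 3 + 2 + 2 + 1
5 + 5 + 3 + 2 + 1 + 1
5 + 4 + 4 + 2 + 1 + 1
5 + 4 + 3 + 3 + 1 + 1
5 + 4 + 3 + 2 + 2 + 1
4 + 4 + 3 + 3 + 2 + 1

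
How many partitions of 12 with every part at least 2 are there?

21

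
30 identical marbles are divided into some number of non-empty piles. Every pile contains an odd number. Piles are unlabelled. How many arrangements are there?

Counting exhaustively, 296 partitions satisfy the conditions.

296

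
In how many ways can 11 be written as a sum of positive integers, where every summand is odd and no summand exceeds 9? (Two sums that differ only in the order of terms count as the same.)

11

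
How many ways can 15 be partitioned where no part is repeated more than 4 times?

Enumerating by decreasing first part gives 127 partitions in all.

127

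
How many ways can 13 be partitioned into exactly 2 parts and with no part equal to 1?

5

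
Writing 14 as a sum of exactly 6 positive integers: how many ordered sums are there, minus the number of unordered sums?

Ordered (compositions into 6 parts): C(13,5) = 1287.
Partitions of 14 into exactly 6 parts: 20.
Difference: 1287 − 20 = 1267.

1267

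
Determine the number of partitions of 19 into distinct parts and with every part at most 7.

Enumerating:
1,5,6,7
2,4,6,7
1,2,3,6,7
3,4,5,7
1,2,4,5,7
1,3,4,5,6
That's 6 in total.

6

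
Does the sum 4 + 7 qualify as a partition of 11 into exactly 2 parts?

The parts sum to 11, and the condition 'there are exactly 2 summands' holds.

Yes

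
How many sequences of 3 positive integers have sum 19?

Place 2 bars in the 18 internal gaps of a row of 19 dots: C(18,2) = 153.

153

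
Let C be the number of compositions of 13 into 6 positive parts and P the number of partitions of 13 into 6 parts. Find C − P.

Ordered (compositions into 6 parts): C(12,5) = 792.
Unordered (partitions into 6 parts): 14.
Difference: 792 − 14 = 778.

778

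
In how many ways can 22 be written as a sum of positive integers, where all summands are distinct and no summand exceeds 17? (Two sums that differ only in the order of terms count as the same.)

A full systematic count gives 82.

82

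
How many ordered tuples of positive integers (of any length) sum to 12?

Each of the 11 gaps between 12 units is either a break or not: 2^11 = 2048.

2048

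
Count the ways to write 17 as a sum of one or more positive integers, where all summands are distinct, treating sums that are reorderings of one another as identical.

A partial list (first 12 by largest part):
17
16+1
15+2
14+3
14+2+1
13+4
13+3+1
12+5
12+4+1
12+3+2
11+6
11+5+1
…and 26 more, for 38 total.

38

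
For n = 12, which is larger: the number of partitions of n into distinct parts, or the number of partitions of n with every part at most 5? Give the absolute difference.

Partitions of 12 into distinct parts: 15.
Partitions of 12 with every part at most 5: 47.
|15 − 47| = 32.

32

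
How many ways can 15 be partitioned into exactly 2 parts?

7

They are:
14,1
13,2
12,3
11,4
10,5
9,6
8,7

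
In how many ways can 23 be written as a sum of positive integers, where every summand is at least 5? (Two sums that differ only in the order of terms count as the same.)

21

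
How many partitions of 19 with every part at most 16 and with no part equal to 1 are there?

103

Counting exhaustively, 103 partitions satisfy the conditions.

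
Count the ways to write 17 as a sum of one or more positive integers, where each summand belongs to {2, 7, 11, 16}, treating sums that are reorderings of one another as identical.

They are:
11+2+2+2
7+2+2+2+2+2

2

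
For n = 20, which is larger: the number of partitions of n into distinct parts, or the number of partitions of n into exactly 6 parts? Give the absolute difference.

26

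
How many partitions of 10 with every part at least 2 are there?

Enumerating:
10
8, 2
7, 3
6, 4
6, 2, 2
5, 5
5, 3, 2
4, 4, 2
4, 3, 3
4, 2, 2, 2
3, 3, 2, 2
2, 2, 2, 2, 2

12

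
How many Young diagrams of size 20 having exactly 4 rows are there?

64

There are too many to list fully; the first 12 (by largest part) are:
17 + 1 + 1 + 1
16 + 2 + 1 + 1
15 + 3 + 1 + 1
15 + 2 + 2 + 1
14 + 4 + 1 + 1
14 + 3 + 2 + 1
14 + 2 + 2 + 2
13 + 5 + 1 + 1
13 + 4 + 2 + 1
13 + 3 + 3 + 1
13 + 3 + 2 + 2
12 + 6 + 1 + 1
…and 52 more, for 64 total.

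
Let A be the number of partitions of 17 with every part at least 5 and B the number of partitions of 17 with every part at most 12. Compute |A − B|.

278

Partitions of 17 with every part at least 5: 7.
Partitions of 17 with every part at most 12: 285.
|7 − 285| = 278.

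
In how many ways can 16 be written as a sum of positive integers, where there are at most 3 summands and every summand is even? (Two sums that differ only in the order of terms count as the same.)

10

Listing the qualifying partitions of 16:
16
14 + 2
12 + 4
12 + 2 + 2
10 + 6
10 + 4 + 2
8 + 8
8 + 6 + 2
8 + 4 + 4
6 + 6 + 4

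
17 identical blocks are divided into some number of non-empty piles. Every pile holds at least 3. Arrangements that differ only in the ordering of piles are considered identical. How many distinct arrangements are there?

The partitions of 17 that satisfy the conditions:
17
14, 3
13, 4
12, 5
11, 6
11, 3, 3
10, 7
10, 4, 3
9, 8
9, 5, 3
9, 4, 4
8, 6, 3
8, 5, 4
8, 3, 3, 3
7, 7, 3
7, 6, 4
7, 5, 5
7, 4, 3, 3
6, 6, 5
6, 5, 3, 3
6, 4, 4, 3
5, 5, 4, 3
5, 4, 4, 4
5, 3, 3, 3, 3
4, 4, 3, 3, 3

25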